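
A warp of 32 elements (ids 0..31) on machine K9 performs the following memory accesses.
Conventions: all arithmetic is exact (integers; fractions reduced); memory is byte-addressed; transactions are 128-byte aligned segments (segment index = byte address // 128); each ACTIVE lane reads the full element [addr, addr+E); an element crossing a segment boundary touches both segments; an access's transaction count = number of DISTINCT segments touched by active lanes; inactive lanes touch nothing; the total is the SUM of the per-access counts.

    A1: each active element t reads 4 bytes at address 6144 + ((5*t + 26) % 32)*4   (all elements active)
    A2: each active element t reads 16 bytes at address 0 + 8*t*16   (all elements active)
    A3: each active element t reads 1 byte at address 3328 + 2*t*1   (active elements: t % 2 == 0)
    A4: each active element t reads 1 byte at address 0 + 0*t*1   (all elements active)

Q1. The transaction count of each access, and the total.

A1: 1 transaction
A2: 32 transactions
A3: 1 transaction
A4: 1 transaction

Answer: 1,32,1,1; total 35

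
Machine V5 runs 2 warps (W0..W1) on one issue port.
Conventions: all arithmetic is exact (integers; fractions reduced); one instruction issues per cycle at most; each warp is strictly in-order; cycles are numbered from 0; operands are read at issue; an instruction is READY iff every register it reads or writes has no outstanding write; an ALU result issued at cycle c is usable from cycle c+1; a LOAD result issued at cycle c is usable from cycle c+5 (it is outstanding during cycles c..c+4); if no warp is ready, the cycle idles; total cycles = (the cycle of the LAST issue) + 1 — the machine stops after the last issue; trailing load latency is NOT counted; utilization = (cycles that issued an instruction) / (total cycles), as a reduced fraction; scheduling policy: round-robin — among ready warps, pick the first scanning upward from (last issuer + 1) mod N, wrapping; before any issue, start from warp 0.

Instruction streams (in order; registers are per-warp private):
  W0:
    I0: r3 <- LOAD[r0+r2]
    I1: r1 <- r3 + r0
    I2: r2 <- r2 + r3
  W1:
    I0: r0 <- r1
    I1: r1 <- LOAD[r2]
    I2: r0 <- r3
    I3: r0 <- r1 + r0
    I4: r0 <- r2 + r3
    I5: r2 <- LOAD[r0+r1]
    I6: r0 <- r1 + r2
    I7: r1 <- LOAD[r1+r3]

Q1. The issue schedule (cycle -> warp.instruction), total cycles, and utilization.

cycle 0: W0.I0
cycle 1: W1.I0
cycle 2: W1.I1
cycle 3: W1.I2
cycle 4: idle
cycle 5: W0.I1
cycle 6: W0.I2
cycle 7: W1.I3
cycle 8: W1.I4
cycle 9: W1.I5
cycle 10: idle
cycle 11: idle
cycle 12: idle
cycle 13: idle
cycle 14: W1.I6
cycle 15: W1.I7

Answer: 16 cycles, utilization 11/16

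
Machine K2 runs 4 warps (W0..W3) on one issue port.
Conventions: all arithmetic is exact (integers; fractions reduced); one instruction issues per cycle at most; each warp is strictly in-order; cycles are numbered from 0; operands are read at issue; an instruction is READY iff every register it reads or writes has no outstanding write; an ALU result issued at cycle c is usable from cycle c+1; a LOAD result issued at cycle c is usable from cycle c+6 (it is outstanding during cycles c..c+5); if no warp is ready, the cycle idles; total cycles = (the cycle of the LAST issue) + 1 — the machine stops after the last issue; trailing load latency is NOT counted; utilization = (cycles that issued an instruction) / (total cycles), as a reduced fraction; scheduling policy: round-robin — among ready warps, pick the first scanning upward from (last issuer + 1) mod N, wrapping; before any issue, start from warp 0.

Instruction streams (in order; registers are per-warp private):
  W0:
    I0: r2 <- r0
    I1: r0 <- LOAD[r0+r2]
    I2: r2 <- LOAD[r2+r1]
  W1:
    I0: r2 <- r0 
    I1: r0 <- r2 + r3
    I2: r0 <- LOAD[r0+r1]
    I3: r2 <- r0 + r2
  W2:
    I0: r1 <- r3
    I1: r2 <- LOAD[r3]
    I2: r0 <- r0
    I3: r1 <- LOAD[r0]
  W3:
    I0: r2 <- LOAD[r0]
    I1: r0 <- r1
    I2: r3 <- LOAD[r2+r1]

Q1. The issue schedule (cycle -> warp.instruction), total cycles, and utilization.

cycle 0: W0.I0
cycle 1: W1.I0
cycle 2: W2.I0
cycle 3: W3.I0
cycle 4: W0.I1
cycle 5: W1.I1
cycle 6: W2.I1
cycle 7: W3.I1
cycle 8: W0.I2
cycle 9: W1.I2
cycle 10: W2.I2
cycle 11: W3.I2
cycle 12: W2.I3
cycle 13: idle
cycle 14: idle
cycle 15: W1.I3

Answer: 16 cycles, utilization 7/8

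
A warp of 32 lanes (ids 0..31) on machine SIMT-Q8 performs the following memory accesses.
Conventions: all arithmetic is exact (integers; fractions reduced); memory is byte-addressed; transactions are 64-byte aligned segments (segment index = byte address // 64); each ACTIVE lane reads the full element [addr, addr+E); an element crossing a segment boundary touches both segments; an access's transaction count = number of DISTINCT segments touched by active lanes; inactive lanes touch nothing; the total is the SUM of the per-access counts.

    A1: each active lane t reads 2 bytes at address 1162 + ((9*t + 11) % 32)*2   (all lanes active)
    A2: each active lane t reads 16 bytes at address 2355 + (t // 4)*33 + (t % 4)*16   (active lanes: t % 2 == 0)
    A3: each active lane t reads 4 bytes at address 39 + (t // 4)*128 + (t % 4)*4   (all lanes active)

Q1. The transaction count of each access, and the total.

A1: 2 transactions
A2: 6 transactions
A3: 8 transactions

Answer: 2,6,8; total 16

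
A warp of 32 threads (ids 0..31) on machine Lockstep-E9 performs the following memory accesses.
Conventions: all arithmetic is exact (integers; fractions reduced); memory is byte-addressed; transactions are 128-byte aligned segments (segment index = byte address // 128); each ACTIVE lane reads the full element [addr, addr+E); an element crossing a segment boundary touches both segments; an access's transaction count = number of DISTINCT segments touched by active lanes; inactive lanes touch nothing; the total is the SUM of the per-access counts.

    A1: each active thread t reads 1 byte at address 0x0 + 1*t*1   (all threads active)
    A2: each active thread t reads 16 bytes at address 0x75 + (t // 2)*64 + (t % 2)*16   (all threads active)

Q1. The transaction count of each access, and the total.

A1: 1 transaction
A2: 9 transactions

Answer: 1,9; total 10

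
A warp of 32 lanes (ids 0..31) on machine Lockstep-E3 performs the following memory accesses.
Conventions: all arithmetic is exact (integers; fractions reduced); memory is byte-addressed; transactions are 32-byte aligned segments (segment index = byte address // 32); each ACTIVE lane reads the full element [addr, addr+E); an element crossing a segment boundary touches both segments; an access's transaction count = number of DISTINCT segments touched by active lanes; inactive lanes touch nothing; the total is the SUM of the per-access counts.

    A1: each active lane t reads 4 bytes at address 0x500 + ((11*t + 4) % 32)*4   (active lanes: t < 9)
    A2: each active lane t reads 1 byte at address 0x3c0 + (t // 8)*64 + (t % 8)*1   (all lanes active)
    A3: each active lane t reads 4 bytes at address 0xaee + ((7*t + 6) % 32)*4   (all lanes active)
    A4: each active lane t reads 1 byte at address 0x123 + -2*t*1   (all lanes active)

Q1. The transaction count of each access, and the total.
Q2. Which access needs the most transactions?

A1: 4 transactions
A2: 4 transactions
A3: 5 transactions
A4: 3 transactions

Answer: 4,4,5,3; total 16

Answer: A3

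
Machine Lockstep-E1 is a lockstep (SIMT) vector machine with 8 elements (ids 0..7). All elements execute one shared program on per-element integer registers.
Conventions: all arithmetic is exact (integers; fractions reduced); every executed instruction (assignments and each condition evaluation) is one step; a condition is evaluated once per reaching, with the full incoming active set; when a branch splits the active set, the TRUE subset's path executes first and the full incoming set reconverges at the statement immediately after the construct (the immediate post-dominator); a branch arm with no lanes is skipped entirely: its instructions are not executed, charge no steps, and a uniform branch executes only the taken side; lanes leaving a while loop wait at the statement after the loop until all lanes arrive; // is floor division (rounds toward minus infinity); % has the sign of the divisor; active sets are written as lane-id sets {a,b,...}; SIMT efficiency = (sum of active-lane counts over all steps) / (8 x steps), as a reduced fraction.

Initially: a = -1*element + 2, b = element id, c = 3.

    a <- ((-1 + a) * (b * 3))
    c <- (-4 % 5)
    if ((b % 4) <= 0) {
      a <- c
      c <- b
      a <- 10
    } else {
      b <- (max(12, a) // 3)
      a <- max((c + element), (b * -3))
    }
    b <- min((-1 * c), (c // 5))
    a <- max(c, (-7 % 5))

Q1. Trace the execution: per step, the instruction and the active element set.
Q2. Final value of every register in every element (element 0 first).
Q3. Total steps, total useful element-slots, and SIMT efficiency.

step 0: a <- ((-1 + a) * (b * 3))    {0,1,2,3,4,5,6,7}
step 1: c <- (-4 % 5)                {0,1,2,3,4,5,6,7}
step 2: eval ((b % 4) <= 0)          {0,1,2,3,4,5,6,7}
step 3: a <- c                       {0,4}
step 4: c <- b                       {0,4}
step 5: a <- 10                      {0,4}
step 6: b <- (max(12, a) // 3)       {1,2,3,5,6,7}
step 7: a <- max((c + element), (b * -3)) {1,2,3,5,6,7}
step 8: b <- min((-1 * c), (c // 5)) {0,1,2,3,4,5,6,7}
step 9: a <- max(c, (-7 % 5))        {0,1,2,3,4,5,6,7}

Answer: 10 steps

a: 3,3,3,3,4,3,3,3
b: 0,-1,-1,-1,-4,-1,-1,-1
c: 0,1,1,1,4,1,1,1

steps = 10; useful = 58; efficiency = 58/80 = 29/40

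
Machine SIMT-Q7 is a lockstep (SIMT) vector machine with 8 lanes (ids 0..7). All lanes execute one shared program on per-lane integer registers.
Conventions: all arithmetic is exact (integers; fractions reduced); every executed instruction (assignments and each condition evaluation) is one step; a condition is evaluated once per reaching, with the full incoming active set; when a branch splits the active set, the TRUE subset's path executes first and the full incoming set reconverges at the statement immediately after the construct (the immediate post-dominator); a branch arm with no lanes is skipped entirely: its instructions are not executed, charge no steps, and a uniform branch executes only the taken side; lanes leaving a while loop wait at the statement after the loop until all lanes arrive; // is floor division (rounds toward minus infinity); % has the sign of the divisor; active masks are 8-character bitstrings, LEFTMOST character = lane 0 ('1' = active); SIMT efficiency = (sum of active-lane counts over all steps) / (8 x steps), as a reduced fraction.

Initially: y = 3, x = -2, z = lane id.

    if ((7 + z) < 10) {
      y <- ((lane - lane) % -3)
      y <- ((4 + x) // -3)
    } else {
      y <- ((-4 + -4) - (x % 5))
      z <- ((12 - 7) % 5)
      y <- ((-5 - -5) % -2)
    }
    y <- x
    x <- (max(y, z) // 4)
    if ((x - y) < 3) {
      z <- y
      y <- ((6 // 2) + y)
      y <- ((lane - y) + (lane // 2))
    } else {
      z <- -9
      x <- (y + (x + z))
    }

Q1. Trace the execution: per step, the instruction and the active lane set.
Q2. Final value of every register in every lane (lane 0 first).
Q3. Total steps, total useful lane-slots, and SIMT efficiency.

step 0: eval ((7 + z) < 10)          11111111
step 1: y <- ((lane - lane) % -3)    11100000
step 2: y <- ((4 + x) // -3)         11100000
step 3: y <- ((-4 + -4) - (x % 5))   00011111
step 4: z <- ((12 - 7) % 5)          00011111
step 5: y <- ((-5 - -5) % -2)        00011111
step 6: y <- x                       11111111
step 7: x <- (max(y, z) // 4)        11111111
step 8: eval ((x - y) < 3)           11111111
step 9: z <- y                       11111111
step 10: y <- ((6 // 2) + y)          11111111
step 11: y <- ((lane - y) + (lane // 2)) 11111111

Answer: 12 steps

y: -1,0,2,3,5,6,8,9
x: 0,0,0,0,0,0,0,0
z: -2,-2,-2,-2,-2,-2,-2,-2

steps = 12; useful = 77; efficiency = 77/96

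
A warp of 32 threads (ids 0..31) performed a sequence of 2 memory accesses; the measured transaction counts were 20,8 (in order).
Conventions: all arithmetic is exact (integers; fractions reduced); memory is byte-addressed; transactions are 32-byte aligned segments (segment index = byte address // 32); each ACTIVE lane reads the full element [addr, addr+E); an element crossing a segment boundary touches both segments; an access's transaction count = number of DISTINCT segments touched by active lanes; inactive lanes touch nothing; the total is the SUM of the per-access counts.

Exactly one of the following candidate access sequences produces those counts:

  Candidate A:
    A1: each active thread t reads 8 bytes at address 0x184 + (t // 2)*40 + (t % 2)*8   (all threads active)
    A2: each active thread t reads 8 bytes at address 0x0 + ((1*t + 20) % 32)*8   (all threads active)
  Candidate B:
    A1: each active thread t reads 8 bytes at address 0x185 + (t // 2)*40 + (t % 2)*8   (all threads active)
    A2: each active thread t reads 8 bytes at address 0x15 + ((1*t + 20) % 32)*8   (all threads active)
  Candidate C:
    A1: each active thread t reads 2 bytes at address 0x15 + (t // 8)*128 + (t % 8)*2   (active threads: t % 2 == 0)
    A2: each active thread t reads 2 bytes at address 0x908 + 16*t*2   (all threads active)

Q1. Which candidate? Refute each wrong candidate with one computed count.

B: A2 gives 9 transactions, not 8
C: A1 gives 8 transactions, not 20
A: all counts match (20,8)

Answer: A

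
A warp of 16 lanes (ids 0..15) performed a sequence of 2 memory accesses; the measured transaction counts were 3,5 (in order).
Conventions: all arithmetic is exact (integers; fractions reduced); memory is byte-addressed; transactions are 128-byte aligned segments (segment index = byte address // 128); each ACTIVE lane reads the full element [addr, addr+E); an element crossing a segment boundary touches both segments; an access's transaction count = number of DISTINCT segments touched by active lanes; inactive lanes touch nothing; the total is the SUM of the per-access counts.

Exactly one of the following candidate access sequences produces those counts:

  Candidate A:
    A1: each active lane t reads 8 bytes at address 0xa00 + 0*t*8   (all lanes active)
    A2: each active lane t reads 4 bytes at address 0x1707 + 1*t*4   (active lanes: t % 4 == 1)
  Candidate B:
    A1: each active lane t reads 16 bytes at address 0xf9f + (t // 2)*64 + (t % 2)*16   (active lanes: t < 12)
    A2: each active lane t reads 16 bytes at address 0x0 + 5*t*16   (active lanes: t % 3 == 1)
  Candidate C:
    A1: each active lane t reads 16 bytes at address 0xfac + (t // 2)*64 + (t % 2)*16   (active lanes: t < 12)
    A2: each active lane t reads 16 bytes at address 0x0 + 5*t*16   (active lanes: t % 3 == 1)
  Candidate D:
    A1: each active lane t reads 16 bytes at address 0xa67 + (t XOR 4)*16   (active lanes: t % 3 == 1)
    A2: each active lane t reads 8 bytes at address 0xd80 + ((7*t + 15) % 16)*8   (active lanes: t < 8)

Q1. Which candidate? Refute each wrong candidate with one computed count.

A: A1 gives 1 transaction, not 3
C: A1 gives 4 transactions, not 3
D: A2 gives 1 transaction, not 5
B: all counts match (3,5)

Answer: B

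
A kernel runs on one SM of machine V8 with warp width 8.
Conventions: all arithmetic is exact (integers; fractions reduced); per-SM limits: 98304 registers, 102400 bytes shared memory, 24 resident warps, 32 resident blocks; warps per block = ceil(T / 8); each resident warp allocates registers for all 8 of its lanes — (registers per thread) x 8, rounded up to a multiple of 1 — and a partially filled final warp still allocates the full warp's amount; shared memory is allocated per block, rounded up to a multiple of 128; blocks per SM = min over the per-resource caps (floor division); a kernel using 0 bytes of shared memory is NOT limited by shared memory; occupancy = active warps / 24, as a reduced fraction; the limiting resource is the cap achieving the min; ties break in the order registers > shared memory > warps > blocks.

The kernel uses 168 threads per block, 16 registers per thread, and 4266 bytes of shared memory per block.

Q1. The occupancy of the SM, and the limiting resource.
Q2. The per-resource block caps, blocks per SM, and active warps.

Answer: occupancy 7/8, limited by warps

registers: 36 blocks
shared memory: 23 blocks
warps: 1 block
blocks: 32 blocks

Answer: 1 block, 21 active warps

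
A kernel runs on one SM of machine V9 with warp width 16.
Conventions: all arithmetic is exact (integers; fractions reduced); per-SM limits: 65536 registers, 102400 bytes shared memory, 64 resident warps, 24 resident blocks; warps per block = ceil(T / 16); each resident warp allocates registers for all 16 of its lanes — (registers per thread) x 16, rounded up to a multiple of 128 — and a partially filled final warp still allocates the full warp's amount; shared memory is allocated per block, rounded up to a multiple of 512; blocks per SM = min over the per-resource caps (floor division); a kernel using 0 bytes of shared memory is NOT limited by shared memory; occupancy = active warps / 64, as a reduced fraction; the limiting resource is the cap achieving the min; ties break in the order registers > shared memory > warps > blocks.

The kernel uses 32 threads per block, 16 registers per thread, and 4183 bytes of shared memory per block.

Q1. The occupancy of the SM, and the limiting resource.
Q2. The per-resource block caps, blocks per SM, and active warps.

Answer: occupancy 11/16, limited by shared memory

registers: 128 blocks
shared memory: 22 blocks
warps: 32 blocks
blocks: 24 blocks

Answer: 22 blocks, 44 active warps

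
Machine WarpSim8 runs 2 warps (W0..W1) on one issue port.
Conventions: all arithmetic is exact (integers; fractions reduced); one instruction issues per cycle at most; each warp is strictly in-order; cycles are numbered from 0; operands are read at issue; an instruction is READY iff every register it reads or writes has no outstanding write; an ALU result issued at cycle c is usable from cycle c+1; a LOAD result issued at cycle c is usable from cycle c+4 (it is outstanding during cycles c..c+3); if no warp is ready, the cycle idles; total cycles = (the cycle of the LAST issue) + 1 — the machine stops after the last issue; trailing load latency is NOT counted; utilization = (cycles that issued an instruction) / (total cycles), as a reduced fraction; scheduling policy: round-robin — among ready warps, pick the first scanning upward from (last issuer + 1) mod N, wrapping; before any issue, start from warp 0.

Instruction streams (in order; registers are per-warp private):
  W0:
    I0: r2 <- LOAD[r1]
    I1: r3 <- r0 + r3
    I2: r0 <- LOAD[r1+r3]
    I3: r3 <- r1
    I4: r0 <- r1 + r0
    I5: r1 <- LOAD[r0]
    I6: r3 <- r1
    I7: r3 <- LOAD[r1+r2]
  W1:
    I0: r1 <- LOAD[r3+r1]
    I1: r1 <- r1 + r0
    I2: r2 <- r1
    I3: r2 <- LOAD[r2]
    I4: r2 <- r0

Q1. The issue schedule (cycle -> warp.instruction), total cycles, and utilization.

cycle 0: W0.I0
cycle 1: W1.I0
cycle 2: W0.I1
cycle 3: W0.I2
cycle 4: W0.I3
cycle 5: W1.I1
cycle 6: W1.I2
cycle 7: W0.I4
cycle 8: W1.I3
cycle 9: W0.I5
cycle 10: idle
cycle 11: idle
cycle 12: W1.I4
cycle 13: W0.I6
cycle 14: W0.I7

Answer: 15 cycles, utilization 13/15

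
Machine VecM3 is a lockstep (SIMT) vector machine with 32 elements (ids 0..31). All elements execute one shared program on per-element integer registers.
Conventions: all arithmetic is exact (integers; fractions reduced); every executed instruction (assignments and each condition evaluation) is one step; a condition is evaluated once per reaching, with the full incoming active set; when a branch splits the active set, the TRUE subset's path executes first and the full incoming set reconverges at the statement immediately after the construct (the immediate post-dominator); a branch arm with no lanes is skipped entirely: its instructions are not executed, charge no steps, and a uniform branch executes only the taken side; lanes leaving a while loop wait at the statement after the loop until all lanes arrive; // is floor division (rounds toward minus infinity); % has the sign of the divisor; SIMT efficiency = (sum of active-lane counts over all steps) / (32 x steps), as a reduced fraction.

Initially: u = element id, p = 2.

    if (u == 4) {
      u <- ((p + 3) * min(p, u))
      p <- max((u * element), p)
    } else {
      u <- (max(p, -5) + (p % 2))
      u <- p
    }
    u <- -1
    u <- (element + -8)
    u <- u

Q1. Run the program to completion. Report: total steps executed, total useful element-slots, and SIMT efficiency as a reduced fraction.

Answer: 8 steps, 192 useful, 3/4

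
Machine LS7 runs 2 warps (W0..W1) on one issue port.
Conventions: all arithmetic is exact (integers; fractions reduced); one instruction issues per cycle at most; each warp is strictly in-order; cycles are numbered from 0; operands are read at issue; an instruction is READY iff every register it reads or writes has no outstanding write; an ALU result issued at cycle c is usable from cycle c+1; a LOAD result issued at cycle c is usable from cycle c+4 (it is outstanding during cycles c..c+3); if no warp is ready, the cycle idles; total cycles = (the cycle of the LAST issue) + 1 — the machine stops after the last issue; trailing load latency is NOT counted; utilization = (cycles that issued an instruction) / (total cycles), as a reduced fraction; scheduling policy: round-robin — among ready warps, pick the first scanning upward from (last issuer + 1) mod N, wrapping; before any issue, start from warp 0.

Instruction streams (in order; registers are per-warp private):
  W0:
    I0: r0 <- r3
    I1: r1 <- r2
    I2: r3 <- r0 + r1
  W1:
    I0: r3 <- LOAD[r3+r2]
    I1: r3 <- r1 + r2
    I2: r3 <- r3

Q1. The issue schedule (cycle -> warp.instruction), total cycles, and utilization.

cycle 0: W0.I0
cycle 1: W1.I0
cycle 2: W0.I1
cycle 3: W0.I2
cycle 4: idle
cycle 5: W1.I1
cycle 6: W1.I2

Answer: 7 cycles, utilization 6/7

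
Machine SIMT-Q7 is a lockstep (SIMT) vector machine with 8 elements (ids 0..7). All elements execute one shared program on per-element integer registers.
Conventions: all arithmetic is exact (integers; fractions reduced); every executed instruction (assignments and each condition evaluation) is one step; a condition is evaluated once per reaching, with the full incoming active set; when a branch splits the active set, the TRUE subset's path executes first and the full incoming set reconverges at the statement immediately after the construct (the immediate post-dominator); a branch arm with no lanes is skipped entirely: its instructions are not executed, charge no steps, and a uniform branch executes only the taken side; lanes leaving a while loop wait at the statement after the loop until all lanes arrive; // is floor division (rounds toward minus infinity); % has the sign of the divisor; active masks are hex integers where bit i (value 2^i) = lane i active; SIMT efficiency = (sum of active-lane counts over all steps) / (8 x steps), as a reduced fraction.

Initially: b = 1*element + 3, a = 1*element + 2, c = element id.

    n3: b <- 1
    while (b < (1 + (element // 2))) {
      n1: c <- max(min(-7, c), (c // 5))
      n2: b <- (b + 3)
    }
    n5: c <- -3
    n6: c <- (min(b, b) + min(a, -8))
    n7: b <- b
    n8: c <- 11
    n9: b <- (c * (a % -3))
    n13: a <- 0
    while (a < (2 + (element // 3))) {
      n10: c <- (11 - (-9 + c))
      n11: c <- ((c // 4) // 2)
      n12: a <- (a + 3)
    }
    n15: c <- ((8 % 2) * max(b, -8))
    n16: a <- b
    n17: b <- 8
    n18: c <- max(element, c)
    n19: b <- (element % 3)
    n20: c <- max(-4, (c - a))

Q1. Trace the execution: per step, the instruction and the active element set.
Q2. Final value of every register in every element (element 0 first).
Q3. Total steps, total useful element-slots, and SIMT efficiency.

step 0: b <- 1                       0xff
step 1: eval (b < (1 + (element // 2))) 0xff
step 2: c <- max(min(-7, c), (c // 5)) 0xfc
step 3: b <- (b + 3)                 0xfc
step 4: eval (b < (1 + (element // 2))) 0xfc
step 5: c <- -3                      0xff
step 6: c <- (min(b, b) + min(a, -8)) 0xff
step 7: b <- b                       0xff
step 8: c <- 11                      0xff
step 9: b <- (c * (a % -3))          0xff
step 10: a <- 0                       0xff
step 11: eval (a < (2 + (element // 3))) 0xff
step 12: c <- (11 - (-9 + c))         0xff
step 13: c <- ((c // 4) // 2)         0xff
step 14: a <- (a + 3)                 0xff
step 15: eval (a < (2 + (element // 3))) 0xff
step 16: c <- (11 - (-9 + c))         0xc0
step 17: c <- ((c // 4) // 2)         0xc0
step 18: a <- (a + 3)                 0xc0
step 19: eval (a < (2 + (element // 3))) 0xc0
step 20: c <- ((8 % 2) * max(b, -8))  0xff
step 21: a <- b                       0xff
step 22: b <- 8                       0xff
step 23: c <- max(element, c)         0xff
step 24: b <- (element % 3)           0xff
step 25: c <- max(-4, (c - a))        0xff

Answer: 26 steps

b: 0,1,2,0,1,2,0,1
a: -11,0,-22,-11,0,-22,-11,0
c: 11,1,24,14,4,27,17,7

steps = 26; useful = 178; efficiency = 178/208 = 89/104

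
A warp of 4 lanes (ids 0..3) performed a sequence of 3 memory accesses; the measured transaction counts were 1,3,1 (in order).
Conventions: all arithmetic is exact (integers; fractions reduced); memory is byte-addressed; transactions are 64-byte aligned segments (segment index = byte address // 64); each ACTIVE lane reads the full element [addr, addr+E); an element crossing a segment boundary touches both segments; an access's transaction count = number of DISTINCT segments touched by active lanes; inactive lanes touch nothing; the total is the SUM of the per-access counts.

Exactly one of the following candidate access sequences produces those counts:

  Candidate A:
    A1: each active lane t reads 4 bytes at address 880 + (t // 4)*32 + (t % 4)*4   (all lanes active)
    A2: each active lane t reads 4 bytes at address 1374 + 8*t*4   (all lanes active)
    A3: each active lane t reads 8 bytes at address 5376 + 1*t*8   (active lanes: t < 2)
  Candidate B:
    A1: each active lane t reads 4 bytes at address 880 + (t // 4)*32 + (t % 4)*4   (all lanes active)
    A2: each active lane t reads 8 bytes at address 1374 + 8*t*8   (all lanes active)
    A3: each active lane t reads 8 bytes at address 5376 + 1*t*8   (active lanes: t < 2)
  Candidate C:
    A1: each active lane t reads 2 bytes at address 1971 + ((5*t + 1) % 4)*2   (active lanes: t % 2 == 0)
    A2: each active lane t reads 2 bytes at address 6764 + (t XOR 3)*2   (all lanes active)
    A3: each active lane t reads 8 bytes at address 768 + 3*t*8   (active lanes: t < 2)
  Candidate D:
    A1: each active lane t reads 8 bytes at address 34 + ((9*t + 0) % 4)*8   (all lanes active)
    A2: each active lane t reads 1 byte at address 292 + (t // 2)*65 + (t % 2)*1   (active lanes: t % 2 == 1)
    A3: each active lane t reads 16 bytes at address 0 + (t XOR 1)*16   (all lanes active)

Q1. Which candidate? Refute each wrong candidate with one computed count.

B: A2 gives 4 transactions, not 3
C: A2 gives 1 transaction, not 3
D: A1 gives 2 transactions, not 1
A: all counts match (1,3,1)

Answer: A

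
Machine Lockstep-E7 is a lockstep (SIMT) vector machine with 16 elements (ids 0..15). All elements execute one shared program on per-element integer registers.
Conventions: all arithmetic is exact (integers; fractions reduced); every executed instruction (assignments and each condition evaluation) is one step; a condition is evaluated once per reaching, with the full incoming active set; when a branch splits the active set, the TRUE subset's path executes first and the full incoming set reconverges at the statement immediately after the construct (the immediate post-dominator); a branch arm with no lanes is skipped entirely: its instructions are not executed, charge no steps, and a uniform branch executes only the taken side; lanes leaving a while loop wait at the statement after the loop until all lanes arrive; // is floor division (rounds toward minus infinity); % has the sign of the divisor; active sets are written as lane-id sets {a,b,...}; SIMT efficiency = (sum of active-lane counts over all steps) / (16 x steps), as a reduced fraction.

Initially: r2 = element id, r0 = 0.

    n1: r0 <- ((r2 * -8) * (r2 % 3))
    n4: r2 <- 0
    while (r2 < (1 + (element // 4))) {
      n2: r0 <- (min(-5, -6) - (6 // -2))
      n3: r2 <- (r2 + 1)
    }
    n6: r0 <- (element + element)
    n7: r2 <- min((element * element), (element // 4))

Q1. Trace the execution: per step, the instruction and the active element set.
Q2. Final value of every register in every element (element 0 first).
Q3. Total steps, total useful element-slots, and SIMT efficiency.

step 0: r0 <- ((r2 * -8) * (r2 % 3)) {0,1,2,3,4,5,6,7,8,9,10,11,12,13,14,15}
step 1: r2 <- 0                      {0,1,2,3,4,5,6,7,8,9,10,11,12,13,14,15}
step 2: eval (r2 < (1 + (element // 4))) {0,1,2,3,4,5,6,7,8,9,10,11,12,13,14,15}
step 3: r0 <- (min(-5, -6) - (6 // -2)) {0,1,2,3,4,5,6,7,8,9,10,11,12,13,14,15}
step 4: r2 <- (r2 + 1)               {0,1,2,3,4,5,6,7,8,9,10,11,12,13,14,15}
step 5: eval (r2 < (1 + (element // 4))) {0,1,2,3,4,5,6,7,8,9,10,11,12,13,14,15}
step 6: r0 <- (min(-5, -6) - (6 // -2)) {4,5,6,7,8,9,10,11,12,13,14,15}
step 7: r2 <- (r2 + 1)               {4,5,6,7,8,9,10,11,12,13,14,15}
step 8: eval (r2 < (1 + (element // 4))) {4,5,6,7,8,9,10,11,12,13,14,15}
step 9: r0 <- (min(-5, -6) - (6 // -2)) {8,9,10,11,12,13,14,15}
step 10: r2 <- (r2 + 1)               {8,9,10,11,12,13,14,15}
step 11: eval (r2 < (1 + (element // 4))) {8,9,10,11,12,13,14,15}
step 12: r0 <- (min(-5, -6) - (6 // -2)) {12,13,14,15}
step 13: r2 <- (r2 + 1)               {12,13,14,15}
step 14: eval (r2 < (1 + (element // 4))) {12,13,14,15}
step 15: r0 <- (element + element)    {0,1,2,3,4,5,6,7,8,9,10,11,12,13,14,15}
step 16: r2 <- min((element * element), (element // 4)) {0,1,2,3,4,5,6,7,8,9,10,11,12,13,14,15}

Answer: 17 steps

r2: 0,0,0,0,1,1,1,1,2,2,2,2,3,3,3,3
r0: 0,2,4,6,8,10,12,14,16,18,20,22,24,26,28,30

steps = 17; useful = 200; efficiency = 200/272 = 25/34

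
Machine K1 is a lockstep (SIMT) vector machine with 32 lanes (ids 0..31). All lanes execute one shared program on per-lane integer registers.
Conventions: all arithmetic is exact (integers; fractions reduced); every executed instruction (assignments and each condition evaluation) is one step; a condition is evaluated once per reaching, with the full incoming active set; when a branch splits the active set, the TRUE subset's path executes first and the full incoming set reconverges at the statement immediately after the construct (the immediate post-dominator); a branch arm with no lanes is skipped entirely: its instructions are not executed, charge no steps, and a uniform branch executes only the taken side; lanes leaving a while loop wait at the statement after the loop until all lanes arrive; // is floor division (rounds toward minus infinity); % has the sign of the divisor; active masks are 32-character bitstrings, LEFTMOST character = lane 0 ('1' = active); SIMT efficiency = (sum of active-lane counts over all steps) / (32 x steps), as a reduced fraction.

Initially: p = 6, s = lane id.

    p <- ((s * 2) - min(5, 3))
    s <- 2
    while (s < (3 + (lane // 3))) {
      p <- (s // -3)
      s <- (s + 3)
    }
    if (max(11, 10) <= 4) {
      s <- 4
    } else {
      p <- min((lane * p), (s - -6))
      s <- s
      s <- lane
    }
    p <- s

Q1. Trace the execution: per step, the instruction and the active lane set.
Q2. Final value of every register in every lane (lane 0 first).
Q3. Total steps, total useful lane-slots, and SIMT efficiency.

step 0: p <- ((s * 2) - min(5, 3))   11111111111111111111111111111111
step 1: s <- 2                       11111111111111111111111111111111
step 2: eval (s < (3 + (lane // 3))) 11111111111111111111111111111111
step 3: p <- (s // -3)               11111111111111111111111111111111
step 4: s <- (s + 3)                 11111111111111111111111111111111
step 5: eval (s < (3 + (lane // 3))) 11111111111111111111111111111111
step 6: p <- (s // -3)               00000000011111111111111111111111
step 7: s <- (s + 3)                 00000000011111111111111111111111
step 8: eval (s < (3 + (lane // 3))) 00000000011111111111111111111111
step 9: p <- (s // -3)               00000000000000000011111111111111
step 10: s <- (s + 3)                 00000000000000000011111111111111
step 11: eval (s < (3 + (lane // 3))) 00000000000000000011111111111111
step 12: p <- (s // -3)               00000000000000000000000000011111
step 13: s <- (s + 3)                 00000000000000000000000000011111
step 14: eval (s < (3 + (lane // 3))) 00000000000000000000000000011111
step 15: eval (max(11, 10) <= 4)      11111111111111111111111111111111
step 16: p <- min((lane * p), (s - -6)) 11111111111111111111111111111111
step 17: s <- s                       11111111111111111111111111111111
step 18: s <- lane                    11111111111111111111111111111111
step 19: p <- s                       11111111111111111111111111111111

Answer: 20 steps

p: 0,1,2,3,4,5,6,7,8,9,10,11,12,13,14,15,16,17,18,19,20,21,22,23,24,25,26,27,28,29,30,31
s: 0,1,2,3,4,5,6,7,8,9,10,11,12,13,14,15,16,17,18,19,20,21,22,23,24,25,26,27,28,29,30,31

steps = 20; useful = 478; efficiency = 478/640 = 239/320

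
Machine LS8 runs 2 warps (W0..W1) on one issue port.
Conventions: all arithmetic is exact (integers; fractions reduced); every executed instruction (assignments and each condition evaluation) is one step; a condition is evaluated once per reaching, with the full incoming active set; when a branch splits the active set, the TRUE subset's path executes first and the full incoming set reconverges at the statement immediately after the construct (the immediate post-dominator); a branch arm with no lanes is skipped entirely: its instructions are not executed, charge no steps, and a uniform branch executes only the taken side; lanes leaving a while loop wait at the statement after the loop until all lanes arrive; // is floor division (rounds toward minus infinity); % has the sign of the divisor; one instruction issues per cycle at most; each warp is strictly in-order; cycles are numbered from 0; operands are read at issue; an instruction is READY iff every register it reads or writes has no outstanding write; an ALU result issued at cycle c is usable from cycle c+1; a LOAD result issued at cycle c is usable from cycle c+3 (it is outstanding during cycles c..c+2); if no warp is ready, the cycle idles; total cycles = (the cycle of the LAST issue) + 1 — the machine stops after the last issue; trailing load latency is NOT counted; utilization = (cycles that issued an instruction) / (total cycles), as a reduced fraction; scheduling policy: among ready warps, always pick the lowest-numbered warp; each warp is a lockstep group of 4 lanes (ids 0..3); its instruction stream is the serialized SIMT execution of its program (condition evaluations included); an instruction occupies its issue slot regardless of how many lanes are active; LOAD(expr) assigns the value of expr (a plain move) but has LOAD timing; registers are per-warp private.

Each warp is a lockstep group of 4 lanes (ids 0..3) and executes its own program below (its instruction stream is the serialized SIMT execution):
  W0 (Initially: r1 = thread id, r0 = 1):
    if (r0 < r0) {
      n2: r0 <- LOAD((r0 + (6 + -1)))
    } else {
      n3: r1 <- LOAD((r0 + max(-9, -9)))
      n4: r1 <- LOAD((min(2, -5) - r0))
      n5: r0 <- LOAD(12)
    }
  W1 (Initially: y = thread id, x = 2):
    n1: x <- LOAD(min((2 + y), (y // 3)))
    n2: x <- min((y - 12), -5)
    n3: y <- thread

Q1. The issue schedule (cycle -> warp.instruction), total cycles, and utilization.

cycle 0: W0.I0
cycle 1: W0.I1
cycle 2: W1.I0
cycle 3: idle
cycle 4: W0.I2
cycle 5: W0.I3
cycle 6: W1.I1
cycle 7: W1.I2

Answer: 8 cycles, utilization 7/8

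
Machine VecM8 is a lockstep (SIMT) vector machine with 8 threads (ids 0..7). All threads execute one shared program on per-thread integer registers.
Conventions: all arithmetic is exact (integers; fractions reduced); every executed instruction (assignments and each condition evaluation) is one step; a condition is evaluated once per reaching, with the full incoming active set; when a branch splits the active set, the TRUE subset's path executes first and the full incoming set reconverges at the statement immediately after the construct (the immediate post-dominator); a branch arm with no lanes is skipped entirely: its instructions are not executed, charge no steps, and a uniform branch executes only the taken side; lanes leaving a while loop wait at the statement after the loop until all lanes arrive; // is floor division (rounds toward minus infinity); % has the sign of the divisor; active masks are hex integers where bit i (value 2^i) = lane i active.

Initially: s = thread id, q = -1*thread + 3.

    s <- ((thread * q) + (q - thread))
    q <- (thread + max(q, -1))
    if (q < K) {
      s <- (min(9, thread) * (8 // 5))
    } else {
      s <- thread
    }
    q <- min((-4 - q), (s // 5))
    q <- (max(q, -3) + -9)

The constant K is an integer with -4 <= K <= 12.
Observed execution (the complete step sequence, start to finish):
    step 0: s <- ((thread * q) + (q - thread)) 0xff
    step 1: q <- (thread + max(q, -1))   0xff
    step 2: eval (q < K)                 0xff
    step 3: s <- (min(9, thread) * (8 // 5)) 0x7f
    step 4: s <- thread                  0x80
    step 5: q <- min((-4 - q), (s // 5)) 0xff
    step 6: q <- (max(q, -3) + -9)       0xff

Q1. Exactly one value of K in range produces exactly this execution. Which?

Answer: K = 6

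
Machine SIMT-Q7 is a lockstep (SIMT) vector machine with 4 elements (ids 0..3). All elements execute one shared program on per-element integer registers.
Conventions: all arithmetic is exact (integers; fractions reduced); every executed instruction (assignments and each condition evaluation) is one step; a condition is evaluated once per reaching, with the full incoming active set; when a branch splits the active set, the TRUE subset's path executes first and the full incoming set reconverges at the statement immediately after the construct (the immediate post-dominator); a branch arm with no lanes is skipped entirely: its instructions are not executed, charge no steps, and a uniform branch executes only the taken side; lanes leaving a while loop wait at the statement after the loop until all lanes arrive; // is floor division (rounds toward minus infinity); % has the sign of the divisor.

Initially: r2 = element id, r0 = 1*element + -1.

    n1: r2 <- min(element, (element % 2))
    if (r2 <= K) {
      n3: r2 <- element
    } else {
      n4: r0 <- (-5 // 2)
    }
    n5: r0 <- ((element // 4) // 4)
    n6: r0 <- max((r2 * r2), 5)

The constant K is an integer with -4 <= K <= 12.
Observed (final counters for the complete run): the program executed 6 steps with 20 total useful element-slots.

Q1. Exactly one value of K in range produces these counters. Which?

Answer: K = 0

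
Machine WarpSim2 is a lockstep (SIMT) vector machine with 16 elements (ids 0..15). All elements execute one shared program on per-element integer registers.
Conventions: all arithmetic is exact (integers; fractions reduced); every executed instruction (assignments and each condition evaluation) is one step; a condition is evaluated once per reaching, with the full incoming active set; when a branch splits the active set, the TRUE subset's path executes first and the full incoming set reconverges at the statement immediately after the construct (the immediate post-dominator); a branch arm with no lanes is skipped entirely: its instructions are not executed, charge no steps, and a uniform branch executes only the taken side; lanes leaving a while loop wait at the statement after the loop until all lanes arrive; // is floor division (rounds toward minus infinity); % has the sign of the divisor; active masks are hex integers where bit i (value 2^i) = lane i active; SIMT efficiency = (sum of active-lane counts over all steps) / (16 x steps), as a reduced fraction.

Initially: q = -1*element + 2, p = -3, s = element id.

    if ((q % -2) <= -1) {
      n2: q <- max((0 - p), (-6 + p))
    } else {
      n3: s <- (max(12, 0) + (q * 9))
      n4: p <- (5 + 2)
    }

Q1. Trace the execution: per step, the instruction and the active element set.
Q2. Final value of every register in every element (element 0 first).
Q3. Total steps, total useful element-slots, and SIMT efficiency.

step 0: eval ((q % -2) <= -1)        0xffff
step 1: q <- max((0 - p), (-6 + p))  0xaaaa
step 2: s <- (max(12, 0) + (q * 9))  0x5555
step 3: p <- (5 + 2)                 0x5555

Answer: 4 steps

q: 2,3,0,3,-2,3,-4,3,-6,3,-8,3,-10,3,-12,3
p: 7,-3,7,-3,7,-3,7,-3,7,-3,7,-3,7,-3,7,-3
s: 30,1,12,3,-6,5,-24,7,-42,9,-60,11,-78,13,-96,15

steps = 4; useful = 40; efficiency = 40/64 = 5/8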